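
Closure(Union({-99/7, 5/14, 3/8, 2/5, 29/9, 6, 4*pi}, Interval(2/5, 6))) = Union({-99/7, 5/14, 3/8, 4*pi}, Interval(2/5, 6))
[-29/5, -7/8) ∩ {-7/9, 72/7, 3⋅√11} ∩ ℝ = ∅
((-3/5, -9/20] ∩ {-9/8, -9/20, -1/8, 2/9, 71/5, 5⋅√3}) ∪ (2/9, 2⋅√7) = {-9/20} ∪ (2/9, 2⋅√7)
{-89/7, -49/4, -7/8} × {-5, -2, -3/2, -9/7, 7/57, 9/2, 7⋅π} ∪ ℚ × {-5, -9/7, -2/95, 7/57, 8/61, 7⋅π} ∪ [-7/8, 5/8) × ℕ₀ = ([-7/8, 5/8) × ℕ₀) ∪ (ℚ × {-5, -9/7, -2/95, 7/57, 8/61, 7⋅π}) ∪ ({-89/7, -49/4, -7/8} × {-5, -2, -3/2, -9/7, 7/57, 9/2, 7⋅π})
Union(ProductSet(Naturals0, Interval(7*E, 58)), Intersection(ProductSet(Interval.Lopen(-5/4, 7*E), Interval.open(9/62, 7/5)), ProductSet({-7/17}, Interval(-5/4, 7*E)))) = Union(ProductSet({-7/17}, Interval.open(9/62, 7/5)), ProductSet(Naturals0, Interval(7*E, 58)))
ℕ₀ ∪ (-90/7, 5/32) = (-90/7, 5/32) ∪ ℕ₀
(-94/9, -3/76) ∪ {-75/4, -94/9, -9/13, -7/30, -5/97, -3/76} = {-75/4} ∪ [-94/9, -3/76]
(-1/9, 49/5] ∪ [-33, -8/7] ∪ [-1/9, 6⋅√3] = [-33, -8/7] ∪ [-1/9, 6⋅√3]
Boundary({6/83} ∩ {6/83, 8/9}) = {6/83}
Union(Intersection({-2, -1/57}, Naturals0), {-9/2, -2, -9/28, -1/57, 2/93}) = {-9/2, -2, -9/28, -1/57, 2/93}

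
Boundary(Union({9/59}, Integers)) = Union({9/59}, Integers)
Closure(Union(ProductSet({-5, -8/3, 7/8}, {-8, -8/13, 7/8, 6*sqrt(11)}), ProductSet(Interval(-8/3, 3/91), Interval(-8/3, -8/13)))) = Union(ProductSet({-5, -8/3, 7/8}, {-8, -8/13, 7/8, 6*sqrt(11)}), ProductSet(Interval(-8/3, 3/91), Interval(-8/3, -8/13)))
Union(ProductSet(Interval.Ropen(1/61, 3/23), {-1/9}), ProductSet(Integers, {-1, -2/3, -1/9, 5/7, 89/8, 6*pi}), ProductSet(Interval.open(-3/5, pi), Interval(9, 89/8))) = Union(ProductSet(Integers, {-1, -2/3, -1/9, 5/7, 89/8, 6*pi}), ProductSet(Interval.open(-3/5, pi), Interval(9, 89/8)), ProductSet(Interval.Ropen(1/61, 3/23), {-1/9}))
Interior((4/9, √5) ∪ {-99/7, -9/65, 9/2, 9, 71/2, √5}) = (4/9, √5)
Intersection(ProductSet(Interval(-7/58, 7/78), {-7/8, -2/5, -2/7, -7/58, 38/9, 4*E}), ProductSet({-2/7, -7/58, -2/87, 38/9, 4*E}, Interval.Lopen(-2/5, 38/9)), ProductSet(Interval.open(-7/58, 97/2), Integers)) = EmptySet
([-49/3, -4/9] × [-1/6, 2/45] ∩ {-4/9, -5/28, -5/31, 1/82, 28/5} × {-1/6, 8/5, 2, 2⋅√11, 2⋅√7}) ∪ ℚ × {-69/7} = (ℚ × {-69/7}) ∪ ({-4/9} × {-1/6})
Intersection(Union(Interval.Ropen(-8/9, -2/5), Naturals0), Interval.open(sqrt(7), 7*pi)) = Range(3, 22, 1)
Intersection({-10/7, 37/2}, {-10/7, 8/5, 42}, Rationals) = {-10/7}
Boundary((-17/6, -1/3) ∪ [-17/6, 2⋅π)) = {-17/6, 2⋅π}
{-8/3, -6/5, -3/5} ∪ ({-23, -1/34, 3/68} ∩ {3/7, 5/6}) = {-8/3, -6/5, -3/5}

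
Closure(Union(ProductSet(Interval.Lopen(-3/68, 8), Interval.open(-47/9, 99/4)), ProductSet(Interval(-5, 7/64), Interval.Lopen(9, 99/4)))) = Union(ProductSet({-5}, Interval(9, 99/4)), ProductSet({8}, Interval(-47/9, 99/4)), ProductSet({-3/68, 8}, Union({99/4}, Interval(-47/9, 9))), ProductSet(Interval(-5, -3/68), {9, 99/4}), ProductSet(Interval(-5, 7/64), Interval.Lopen(9, 99/4)), ProductSet(Interval(-3/68, 8), {-47/9, 99/4}), ProductSet(Interval.Lopen(-3/68, 8), Interval.open(-47/9, 99/4)))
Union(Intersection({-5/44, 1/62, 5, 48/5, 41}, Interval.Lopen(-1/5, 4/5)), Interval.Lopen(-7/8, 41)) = Interval.Lopen(-7/8, 41)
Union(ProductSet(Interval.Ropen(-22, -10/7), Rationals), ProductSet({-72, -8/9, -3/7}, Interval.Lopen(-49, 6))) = Union(ProductSet({-72, -8/9, -3/7}, Interval.Lopen(-49, 6)), ProductSet(Interval.Ropen(-22, -10/7), Rationals))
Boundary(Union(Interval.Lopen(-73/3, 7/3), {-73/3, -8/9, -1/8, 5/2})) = {-73/3, 7/3, 5/2}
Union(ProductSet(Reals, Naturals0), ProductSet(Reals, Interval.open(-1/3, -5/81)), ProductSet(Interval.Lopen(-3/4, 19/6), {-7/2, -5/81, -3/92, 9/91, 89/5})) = Union(ProductSet(Interval.Lopen(-3/4, 19/6), {-7/2, -5/81, -3/92, 9/91, 89/5}), ProductSet(Reals, Union(Interval.open(-1/3, -5/81), Naturals0)))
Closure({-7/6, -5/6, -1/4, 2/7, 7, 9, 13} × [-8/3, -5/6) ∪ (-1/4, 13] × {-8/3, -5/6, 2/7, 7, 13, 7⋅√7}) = ({-7/6, -5/6, -1/4, 2/7, 7, 9, 13} × [-8/3, -5/6]) ∪ ([-1/4, 13] × {-8/3, -5/6, 2/7, 7, 13, 7⋅√7})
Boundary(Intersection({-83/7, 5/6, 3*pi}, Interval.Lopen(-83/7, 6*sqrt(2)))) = {5/6}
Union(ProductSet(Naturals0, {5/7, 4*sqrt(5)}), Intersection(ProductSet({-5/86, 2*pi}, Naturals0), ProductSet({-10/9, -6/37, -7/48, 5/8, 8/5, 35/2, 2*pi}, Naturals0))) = Union(ProductSet({2*pi}, Naturals0), ProductSet(Naturals0, {5/7, 4*sqrt(5)}))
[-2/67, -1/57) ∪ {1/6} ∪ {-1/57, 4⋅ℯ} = [-2/67, -1/57] ∪ {1/6, 4⋅ℯ}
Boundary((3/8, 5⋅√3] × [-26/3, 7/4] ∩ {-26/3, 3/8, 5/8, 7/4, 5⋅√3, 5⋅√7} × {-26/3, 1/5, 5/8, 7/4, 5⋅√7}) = {5/8, 7/4, 5⋅√3} × {-26/3, 1/5, 5/8, 7/4}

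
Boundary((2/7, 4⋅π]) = {2/7, 4⋅π}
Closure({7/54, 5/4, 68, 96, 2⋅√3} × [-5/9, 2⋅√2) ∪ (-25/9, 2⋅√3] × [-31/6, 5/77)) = ({-25/9, 2⋅√3} × [-31/6, 5/77]) ∪ ([-25/9, 2⋅√3] × {-31/6, 5/77}) ∪ ((-25/9, 2⋅√3] × [-31/6, 5/77)) ∪ ({7/54, 5/4, 68, 96, 2⋅√3} × [-5/9, 2⋅√2])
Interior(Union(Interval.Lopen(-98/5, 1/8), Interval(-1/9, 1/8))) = Interval.open(-98/5, 1/8)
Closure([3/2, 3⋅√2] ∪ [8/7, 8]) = [8/7, 8]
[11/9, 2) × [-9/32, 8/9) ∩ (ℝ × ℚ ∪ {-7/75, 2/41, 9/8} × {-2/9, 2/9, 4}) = [11/9, 2) × (ℚ ∩ [-9/32, 8/9))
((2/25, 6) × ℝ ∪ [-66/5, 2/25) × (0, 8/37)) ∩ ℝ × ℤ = (2/25, 6) × ℤ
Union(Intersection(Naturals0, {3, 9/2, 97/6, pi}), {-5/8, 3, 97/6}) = {-5/8, 3, 97/6}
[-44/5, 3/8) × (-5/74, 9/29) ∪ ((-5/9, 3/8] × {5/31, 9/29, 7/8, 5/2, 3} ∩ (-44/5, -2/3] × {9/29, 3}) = [-44/5, 3/8) × (-5/74, 9/29)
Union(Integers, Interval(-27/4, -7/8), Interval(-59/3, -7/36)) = Union(Integers, Interval(-59/3, -7/36))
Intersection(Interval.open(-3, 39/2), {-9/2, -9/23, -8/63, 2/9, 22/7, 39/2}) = {-9/23, -8/63, 2/9, 22/7}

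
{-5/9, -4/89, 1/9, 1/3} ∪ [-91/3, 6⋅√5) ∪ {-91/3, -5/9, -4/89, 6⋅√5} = [-91/3, 6⋅√5]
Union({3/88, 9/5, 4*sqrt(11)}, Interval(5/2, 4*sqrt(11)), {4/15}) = Union({3/88, 4/15, 9/5}, Interval(5/2, 4*sqrt(11)))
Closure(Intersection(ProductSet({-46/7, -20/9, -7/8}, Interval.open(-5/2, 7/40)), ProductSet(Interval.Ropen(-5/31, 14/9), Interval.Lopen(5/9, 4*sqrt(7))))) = EmptySet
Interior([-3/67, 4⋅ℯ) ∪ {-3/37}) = (-3/67, 4⋅ℯ)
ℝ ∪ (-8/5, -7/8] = (-∞, ∞)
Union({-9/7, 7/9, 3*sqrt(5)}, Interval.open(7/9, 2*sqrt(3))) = Union({-9/7, 3*sqrt(5)}, Interval.Ropen(7/9, 2*sqrt(3)))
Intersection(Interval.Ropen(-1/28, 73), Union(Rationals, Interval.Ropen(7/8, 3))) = Union(Intersection(Interval.Ropen(-1/28, 73), Rationals), Interval(7/8, 3))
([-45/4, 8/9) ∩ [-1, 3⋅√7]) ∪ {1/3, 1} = [-1, 8/9) ∪ {1}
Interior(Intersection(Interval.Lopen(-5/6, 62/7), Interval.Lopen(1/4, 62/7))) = Interval.open(1/4, 62/7)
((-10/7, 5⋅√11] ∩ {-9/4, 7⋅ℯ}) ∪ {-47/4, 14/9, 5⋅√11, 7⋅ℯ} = {-47/4, 14/9, 5⋅√11, 7⋅ℯ}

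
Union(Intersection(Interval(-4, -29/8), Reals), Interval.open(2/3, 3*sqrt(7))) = Union(Interval(-4, -29/8), Interval.open(2/3, 3*sqrt(7)))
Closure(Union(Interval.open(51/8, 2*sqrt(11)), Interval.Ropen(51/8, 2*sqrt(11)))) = Interval(51/8, 2*sqrt(11))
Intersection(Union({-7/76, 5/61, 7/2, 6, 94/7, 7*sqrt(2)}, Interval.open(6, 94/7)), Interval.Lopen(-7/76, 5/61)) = {5/61}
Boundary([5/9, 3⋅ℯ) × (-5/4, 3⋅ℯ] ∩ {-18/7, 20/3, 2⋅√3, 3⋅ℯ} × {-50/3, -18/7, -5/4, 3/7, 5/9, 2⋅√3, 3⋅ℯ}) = {20/3, 2⋅√3} × {3/7, 5/9, 2⋅√3, 3⋅ℯ}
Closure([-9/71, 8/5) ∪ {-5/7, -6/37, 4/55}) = {-5/7, -6/37} ∪ [-9/71, 8/5]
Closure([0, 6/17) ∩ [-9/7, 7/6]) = [0, 6/17]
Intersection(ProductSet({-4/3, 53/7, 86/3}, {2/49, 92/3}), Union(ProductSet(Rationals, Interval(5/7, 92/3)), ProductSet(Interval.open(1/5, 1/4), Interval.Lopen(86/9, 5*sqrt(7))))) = ProductSet({-4/3, 53/7, 86/3}, {92/3})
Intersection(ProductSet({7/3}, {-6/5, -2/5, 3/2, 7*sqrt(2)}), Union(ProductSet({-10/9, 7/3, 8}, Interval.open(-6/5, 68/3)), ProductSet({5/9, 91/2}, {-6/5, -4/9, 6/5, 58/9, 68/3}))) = ProductSet({7/3}, {-2/5, 3/2, 7*sqrt(2)})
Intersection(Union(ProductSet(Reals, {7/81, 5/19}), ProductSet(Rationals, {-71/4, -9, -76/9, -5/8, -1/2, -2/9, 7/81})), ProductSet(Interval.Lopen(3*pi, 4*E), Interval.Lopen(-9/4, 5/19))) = Union(ProductSet(Intersection(Interval.Lopen(3*pi, 4*E), Rationals), {-5/8, -1/2, -2/9, 7/81}), ProductSet(Interval.Lopen(3*pi, 4*E), {7/81, 5/19}))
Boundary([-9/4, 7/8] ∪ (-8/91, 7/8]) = {-9/4, 7/8}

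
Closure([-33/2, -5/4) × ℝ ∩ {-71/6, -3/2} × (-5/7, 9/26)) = {-71/6, -3/2} × [-5/7, 9/26]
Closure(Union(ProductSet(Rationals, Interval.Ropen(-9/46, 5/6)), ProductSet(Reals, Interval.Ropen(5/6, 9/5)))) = ProductSet(Reals, Interval(-9/46, 9/5))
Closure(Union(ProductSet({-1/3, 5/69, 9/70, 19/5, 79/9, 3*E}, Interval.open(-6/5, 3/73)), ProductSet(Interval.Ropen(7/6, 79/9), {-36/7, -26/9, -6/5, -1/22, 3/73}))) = Union(ProductSet({-1/3, 5/69, 9/70, 19/5, 79/9, 3*E}, Interval(-6/5, 3/73)), ProductSet(Interval(7/6, 79/9), {-36/7, -26/9, -6/5, -1/22, 3/73}))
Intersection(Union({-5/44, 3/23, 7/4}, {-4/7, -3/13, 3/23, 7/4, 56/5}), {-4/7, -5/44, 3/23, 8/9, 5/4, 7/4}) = {-4/7, -5/44, 3/23, 7/4}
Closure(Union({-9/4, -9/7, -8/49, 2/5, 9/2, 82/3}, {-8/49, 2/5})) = {-9/4, -9/7, -8/49, 2/5, 9/2, 82/3}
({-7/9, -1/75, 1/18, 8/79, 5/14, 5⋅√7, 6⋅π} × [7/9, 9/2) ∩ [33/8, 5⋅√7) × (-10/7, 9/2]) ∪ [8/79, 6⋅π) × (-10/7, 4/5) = [8/79, 6⋅π) × (-10/7, 4/5)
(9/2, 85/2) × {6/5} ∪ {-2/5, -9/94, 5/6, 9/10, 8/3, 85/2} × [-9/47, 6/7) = ((9/2, 85/2) × {6/5}) ∪ ({-2/5, -9/94, 5/6, 9/10, 8/3, 85/2} × [-9/47, 6/7))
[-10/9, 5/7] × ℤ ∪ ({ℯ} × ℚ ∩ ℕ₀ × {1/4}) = [-10/9, 5/7] × ℤ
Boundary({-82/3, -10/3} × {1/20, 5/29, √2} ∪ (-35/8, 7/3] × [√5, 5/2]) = ({-82/3, -10/3} × {1/20, 5/29, √2}) ∪ ({-35/8, 7/3} × [√5, 5/2]) ∪ ([-35/8, 7/3] × {5/2, √5})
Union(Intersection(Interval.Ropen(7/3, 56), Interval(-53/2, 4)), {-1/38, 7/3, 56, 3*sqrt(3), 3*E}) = Union({-1/38, 56, 3*sqrt(3), 3*E}, Interval(7/3, 4))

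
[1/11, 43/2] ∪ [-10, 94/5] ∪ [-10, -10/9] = [-10, 43/2]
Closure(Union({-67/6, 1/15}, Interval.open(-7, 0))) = Union({-67/6, 1/15}, Interval(-7, 0))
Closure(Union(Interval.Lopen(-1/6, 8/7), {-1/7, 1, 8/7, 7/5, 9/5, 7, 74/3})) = Union({7/5, 9/5, 7, 74/3}, Interval(-1/6, 8/7))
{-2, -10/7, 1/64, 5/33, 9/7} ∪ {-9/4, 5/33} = {-9/4, -2, -10/7, 1/64, 5/33, 9/7}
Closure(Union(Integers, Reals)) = Reals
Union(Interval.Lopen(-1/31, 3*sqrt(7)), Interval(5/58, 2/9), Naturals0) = Union(Interval.Lopen(-1/31, 3*sqrt(7)), Naturals0)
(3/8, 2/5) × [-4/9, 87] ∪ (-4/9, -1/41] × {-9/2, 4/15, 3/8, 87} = ((-4/9, -1/41] × {-9/2, 4/15, 3/8, 87}) ∪ ((3/8, 2/5) × [-4/9, 87])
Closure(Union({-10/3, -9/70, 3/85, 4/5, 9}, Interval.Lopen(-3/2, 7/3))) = Union({-10/3, 9}, Interval(-3/2, 7/3))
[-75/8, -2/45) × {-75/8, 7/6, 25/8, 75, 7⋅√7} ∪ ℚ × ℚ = (ℚ × ℚ) ∪ ([-75/8, -2/45) × {-75/8, 7/6, 25/8, 75, 7⋅√7})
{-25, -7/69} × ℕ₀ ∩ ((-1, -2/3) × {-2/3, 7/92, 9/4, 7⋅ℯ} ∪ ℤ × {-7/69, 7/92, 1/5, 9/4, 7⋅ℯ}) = ∅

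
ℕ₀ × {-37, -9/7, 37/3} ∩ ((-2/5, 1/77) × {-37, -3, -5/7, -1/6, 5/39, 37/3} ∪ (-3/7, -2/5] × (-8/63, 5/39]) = {0} × {-37, 37/3}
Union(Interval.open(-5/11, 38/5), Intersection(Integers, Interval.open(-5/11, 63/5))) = Union(Interval.open(-5/11, 38/5), Range(0, 13, 1))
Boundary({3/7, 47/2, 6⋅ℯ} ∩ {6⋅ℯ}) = {6⋅ℯ}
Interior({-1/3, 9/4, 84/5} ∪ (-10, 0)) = (-10, 0)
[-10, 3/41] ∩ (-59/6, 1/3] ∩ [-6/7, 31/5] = [-6/7, 3/41]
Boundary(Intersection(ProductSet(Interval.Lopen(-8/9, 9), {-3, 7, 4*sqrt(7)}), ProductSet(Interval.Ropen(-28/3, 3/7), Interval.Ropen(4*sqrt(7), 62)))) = ProductSet(Interval(-8/9, 3/7), {4*sqrt(7)})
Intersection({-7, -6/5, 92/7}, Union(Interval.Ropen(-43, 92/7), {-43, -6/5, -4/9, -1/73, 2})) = {-7, -6/5}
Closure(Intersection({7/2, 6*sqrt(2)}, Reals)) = {7/2, 6*sqrt(2)}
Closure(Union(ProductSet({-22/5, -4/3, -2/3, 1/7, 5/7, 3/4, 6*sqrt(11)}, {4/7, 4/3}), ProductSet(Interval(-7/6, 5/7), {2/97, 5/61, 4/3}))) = Union(ProductSet({-22/5, -4/3, -2/3, 1/7, 5/7, 3/4, 6*sqrt(11)}, {4/7, 4/3}), ProductSet(Interval(-7/6, 5/7), {2/97, 5/61, 4/3}))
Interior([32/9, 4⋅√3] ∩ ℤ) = ∅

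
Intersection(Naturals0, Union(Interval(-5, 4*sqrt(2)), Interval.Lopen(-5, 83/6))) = Range(0, 14, 1)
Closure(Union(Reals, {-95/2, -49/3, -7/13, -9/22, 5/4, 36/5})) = Reals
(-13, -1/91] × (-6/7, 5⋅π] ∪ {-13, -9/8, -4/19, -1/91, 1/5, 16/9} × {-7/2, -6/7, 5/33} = ({-13, -9/8, -4/19, -1/91, 1/5, 16/9} × {-7/2, -6/7, 5/33}) ∪ ((-13, -1/91] × (-6/7, 5⋅π])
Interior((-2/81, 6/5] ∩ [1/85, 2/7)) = (1/85, 2/7)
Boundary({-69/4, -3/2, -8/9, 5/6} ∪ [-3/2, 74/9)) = {-69/4, -3/2, 74/9}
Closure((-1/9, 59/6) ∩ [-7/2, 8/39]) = [-1/9, 8/39]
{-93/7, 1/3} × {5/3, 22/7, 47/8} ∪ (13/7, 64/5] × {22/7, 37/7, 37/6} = ({-93/7, 1/3} × {5/3, 22/7, 47/8}) ∪ ((13/7, 64/5] × {22/7, 37/7, 37/6})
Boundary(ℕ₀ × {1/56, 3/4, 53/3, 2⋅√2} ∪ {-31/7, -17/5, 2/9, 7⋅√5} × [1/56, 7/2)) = (ℕ₀ × {1/56, 3/4, 53/3, 2⋅√2}) ∪ ({-31/7, -17/5, 2/9, 7⋅√5} × [1/56, 7/2])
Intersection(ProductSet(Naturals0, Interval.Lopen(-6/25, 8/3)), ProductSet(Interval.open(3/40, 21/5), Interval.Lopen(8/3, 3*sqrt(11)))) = EmptySet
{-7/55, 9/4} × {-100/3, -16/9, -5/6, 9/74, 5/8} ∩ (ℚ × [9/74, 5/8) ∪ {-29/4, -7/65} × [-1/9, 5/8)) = {-7/55, 9/4} × {9/74}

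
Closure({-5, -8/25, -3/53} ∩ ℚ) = {-5, -8/25, -3/53}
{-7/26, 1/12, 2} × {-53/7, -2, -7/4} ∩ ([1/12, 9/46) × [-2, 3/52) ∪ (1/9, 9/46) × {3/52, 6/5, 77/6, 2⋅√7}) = {1/12} × {-2, -7/4}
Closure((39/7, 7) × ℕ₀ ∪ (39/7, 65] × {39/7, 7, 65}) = ([39/7, 7] × ℕ₀) ∪ ([39/7, 65] × {39/7, 7, 65})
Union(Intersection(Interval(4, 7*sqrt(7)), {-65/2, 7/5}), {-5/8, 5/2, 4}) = {-5/8, 5/2, 4}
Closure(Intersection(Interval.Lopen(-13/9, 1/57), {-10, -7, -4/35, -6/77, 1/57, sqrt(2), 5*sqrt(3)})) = {-4/35, -6/77, 1/57}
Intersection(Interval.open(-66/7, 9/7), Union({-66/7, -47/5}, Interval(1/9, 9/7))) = Union({-47/5}, Interval.Ropen(1/9, 9/7))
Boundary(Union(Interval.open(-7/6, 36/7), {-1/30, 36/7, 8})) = {-7/6, 36/7, 8}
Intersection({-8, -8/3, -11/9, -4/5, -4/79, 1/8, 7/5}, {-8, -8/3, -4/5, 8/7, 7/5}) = {-8, -8/3, -4/5, 7/5}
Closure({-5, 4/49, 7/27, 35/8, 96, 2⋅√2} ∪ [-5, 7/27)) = [-5, 7/27] ∪ {35/8, 96, 2⋅√2}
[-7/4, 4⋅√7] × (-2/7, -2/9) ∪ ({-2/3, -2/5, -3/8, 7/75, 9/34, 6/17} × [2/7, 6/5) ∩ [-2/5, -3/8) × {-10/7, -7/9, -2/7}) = [-7/4, 4⋅√7] × (-2/7, -2/9)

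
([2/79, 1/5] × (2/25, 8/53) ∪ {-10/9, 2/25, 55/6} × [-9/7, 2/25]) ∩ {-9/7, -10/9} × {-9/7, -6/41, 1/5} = {-10/9} × {-9/7, -6/41}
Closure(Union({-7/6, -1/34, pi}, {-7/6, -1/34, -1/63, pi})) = {-7/6, -1/34, -1/63, pi}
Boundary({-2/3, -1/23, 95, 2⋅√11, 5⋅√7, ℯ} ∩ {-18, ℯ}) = {ℯ}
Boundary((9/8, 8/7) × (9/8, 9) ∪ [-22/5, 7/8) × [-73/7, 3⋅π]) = ({9/8, 8/7} × [9/8, 9]) ∪ ([9/8, 8/7] × {9/8, 9}) ∪ ({-22/5, 7/8} × [-73/7, 3⋅π]) ∪ ([-22/5, 7/8] × {-73/7, 3⋅π})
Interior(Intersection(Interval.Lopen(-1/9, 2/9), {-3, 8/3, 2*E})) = EmptySet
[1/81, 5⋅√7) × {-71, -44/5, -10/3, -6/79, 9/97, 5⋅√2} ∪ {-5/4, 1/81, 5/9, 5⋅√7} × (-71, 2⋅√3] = ({-5/4, 1/81, 5/9, 5⋅√7} × (-71, 2⋅√3]) ∪ ([1/81, 5⋅√7) × {-71, -44/5, -10/3, -6/79, 9/97, 5⋅√2})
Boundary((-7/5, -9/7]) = {-7/5, -9/7}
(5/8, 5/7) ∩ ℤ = ∅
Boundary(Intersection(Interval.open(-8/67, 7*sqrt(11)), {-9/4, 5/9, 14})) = {5/9, 14}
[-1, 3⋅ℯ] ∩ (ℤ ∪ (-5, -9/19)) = {-1, 0, …, 8} ∪ [-1, -9/19)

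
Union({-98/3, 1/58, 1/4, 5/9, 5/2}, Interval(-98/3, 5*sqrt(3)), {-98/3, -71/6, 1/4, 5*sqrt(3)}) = Interval(-98/3, 5*sqrt(3))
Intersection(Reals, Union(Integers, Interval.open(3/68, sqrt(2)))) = Union(Integers, Interval.open(3/68, sqrt(2)))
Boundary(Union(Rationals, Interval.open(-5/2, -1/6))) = Union(Interval(-oo, -5/2), Interval(-1/6, oo))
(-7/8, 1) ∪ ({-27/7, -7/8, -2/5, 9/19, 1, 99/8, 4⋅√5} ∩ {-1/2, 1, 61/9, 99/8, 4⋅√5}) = (-7/8, 1] ∪ {99/8, 4⋅√5}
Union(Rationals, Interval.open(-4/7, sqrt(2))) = Union(Interval.Ropen(-4/7, sqrt(2)), Rationals)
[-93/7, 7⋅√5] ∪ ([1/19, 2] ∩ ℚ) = [-93/7, 7⋅√5] ∪ (ℚ ∩ [1/19, 2])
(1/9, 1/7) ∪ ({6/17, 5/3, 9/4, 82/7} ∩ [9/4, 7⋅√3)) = (1/9, 1/7) ∪ {9/4, 82/7}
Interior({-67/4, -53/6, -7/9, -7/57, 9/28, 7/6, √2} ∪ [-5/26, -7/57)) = (-5/26, -7/57)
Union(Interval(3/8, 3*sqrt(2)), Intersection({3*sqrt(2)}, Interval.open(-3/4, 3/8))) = Interval(3/8, 3*sqrt(2))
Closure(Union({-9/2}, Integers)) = Union({-9/2}, Integers)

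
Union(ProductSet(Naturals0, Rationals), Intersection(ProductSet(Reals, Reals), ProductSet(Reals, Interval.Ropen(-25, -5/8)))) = Union(ProductSet(Naturals0, Rationals), ProductSet(Reals, Interval.Ropen(-25, -5/8)))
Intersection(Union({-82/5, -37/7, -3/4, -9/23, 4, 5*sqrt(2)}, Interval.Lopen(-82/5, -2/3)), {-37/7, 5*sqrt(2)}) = {-37/7, 5*sqrt(2)}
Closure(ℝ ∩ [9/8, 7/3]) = [9/8, 7/3]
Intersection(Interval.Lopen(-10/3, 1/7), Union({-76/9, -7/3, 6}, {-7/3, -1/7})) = {-7/3, -1/7}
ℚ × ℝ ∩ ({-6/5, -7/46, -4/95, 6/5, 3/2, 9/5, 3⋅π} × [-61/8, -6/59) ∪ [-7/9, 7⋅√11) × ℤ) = ({-6/5, -7/46, -4/95, 6/5, 3/2, 9/5} × [-61/8, -6/59)) ∪ ((ℚ ∩ [-7/9, 7⋅√11)) × ℤ)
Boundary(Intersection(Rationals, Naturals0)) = Naturals0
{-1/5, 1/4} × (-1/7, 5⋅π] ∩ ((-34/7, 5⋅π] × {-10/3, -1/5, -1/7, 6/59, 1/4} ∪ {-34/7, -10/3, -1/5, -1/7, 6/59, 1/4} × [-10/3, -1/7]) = {-1/5, 1/4} × {6/59, 1/4}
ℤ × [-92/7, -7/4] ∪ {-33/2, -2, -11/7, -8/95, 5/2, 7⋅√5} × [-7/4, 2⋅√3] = (ℤ × [-92/7, -7/4]) ∪ ({-33/2, -2, -11/7, -8/95, 5/2, 7⋅√5} × [-7/4, 2⋅√3])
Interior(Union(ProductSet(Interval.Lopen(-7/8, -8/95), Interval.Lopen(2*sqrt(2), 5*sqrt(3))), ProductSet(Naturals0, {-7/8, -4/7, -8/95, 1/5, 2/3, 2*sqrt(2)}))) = ProductSet(Union(Complement(Interval.open(-7/8, -8/95), Naturals0), Interval.open(-7/8, -8/95)), Interval.open(2*sqrt(2), 5*sqrt(3)))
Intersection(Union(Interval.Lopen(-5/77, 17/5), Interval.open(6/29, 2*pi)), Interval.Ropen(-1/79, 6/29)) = Interval.Ropen(-1/79, 6/29)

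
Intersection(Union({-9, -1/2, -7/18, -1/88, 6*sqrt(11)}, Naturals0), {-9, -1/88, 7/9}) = {-9, -1/88}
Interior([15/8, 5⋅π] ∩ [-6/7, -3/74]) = ∅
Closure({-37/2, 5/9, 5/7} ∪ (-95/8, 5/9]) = {-37/2, 5/7} ∪ [-95/8, 5/9]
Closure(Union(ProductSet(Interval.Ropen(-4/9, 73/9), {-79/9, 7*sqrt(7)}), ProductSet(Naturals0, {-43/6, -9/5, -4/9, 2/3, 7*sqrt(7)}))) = Union(ProductSet(Interval(-4/9, 73/9), {-79/9, 7*sqrt(7)}), ProductSet(Naturals0, {-43/6, -9/5, -4/9, 2/3, 7*sqrt(7)}))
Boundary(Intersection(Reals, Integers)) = Integers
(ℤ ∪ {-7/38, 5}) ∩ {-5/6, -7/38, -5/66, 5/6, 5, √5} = {-7/38, 5}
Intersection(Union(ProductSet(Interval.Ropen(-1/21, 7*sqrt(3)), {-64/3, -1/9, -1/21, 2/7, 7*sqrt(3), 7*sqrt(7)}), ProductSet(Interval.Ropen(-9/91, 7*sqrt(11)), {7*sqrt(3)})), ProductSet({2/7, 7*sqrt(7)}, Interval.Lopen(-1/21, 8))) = ProductSet({2/7}, {2/7})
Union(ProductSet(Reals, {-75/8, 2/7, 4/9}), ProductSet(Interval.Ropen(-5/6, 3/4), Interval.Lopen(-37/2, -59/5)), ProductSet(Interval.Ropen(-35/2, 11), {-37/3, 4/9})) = Union(ProductSet(Interval.Ropen(-35/2, 11), {-37/3, 4/9}), ProductSet(Interval.Ropen(-5/6, 3/4), Interval.Lopen(-37/2, -59/5)), ProductSet(Reals, {-75/8, 2/7, 4/9}))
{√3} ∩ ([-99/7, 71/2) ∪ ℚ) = {√3}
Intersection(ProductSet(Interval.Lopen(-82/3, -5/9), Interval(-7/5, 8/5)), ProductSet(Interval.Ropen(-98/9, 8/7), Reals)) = ProductSet(Interval(-98/9, -5/9), Interval(-7/5, 8/5))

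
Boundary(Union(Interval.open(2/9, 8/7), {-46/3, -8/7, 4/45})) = {-46/3, -8/7, 4/45, 2/9, 8/7}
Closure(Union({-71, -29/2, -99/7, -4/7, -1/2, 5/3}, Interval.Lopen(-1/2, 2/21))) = Union({-71, -29/2, -99/7, -4/7, 5/3}, Interval(-1/2, 2/21))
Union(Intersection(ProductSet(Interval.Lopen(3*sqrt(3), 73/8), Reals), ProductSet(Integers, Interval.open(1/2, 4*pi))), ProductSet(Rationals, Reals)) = ProductSet(Rationals, Reals)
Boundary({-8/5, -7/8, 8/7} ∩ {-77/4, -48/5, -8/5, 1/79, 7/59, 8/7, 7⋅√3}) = {-8/5, 8/7}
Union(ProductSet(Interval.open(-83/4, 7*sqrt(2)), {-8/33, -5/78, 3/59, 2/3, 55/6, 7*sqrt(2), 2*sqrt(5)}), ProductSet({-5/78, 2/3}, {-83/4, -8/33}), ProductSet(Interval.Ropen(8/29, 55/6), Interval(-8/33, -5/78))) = Union(ProductSet({-5/78, 2/3}, {-83/4, -8/33}), ProductSet(Interval.open(-83/4, 7*sqrt(2)), {-8/33, -5/78, 3/59, 2/3, 55/6, 7*sqrt(2), 2*sqrt(5)}), ProductSet(Interval.Ropen(8/29, 55/6), Interval(-8/33, -5/78)))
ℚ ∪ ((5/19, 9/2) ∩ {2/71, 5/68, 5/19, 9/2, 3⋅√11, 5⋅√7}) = ℚ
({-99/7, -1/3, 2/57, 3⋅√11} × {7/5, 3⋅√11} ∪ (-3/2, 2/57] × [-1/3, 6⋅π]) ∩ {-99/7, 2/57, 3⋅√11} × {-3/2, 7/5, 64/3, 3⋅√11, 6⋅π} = ({2/57} × {7/5, 3⋅√11, 6⋅π}) ∪ ({-99/7, 2/57, 3⋅√11} × {7/5, 3⋅√11})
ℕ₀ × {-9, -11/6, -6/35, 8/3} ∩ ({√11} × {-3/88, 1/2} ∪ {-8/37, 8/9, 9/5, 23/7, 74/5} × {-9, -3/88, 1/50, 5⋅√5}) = ∅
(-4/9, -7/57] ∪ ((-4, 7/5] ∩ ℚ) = [-4/9, -7/57] ∪ (ℚ ∩ (-4, 7/5])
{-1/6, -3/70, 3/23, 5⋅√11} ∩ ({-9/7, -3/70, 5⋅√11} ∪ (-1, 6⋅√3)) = {-1/6, -3/70, 3/23, 5⋅√11}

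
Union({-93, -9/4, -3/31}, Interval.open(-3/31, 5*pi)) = Union({-93, -9/4}, Interval.Ropen(-3/31, 5*pi))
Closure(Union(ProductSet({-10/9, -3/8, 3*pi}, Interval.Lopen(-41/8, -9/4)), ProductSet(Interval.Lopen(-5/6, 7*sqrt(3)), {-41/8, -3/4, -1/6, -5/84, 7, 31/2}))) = Union(ProductSet({-10/9, -3/8, 3*pi}, Interval(-41/8, -9/4)), ProductSet(Interval(-5/6, 7*sqrt(3)), {-41/8, -3/4, -1/6, -5/84, 7, 31/2}))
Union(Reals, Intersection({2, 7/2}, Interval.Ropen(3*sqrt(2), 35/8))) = Reals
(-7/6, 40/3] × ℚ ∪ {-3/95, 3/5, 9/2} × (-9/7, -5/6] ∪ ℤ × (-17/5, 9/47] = (ℤ × (-17/5, 9/47]) ∪ ((-7/6, 40/3] × ℚ) ∪ ({-3/95, 3/5, 9/2} × (-9/7, -5/6])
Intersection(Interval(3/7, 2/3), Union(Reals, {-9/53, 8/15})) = Interval(3/7, 2/3)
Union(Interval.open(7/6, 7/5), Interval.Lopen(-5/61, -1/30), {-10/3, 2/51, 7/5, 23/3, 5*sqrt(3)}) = Union({-10/3, 2/51, 23/3, 5*sqrt(3)}, Interval.Lopen(-5/61, -1/30), Interval.Lopen(7/6, 7/5))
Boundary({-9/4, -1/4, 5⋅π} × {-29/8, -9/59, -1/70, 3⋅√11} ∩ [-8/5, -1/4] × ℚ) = {-1/4} × {-29/8, -9/59, -1/70}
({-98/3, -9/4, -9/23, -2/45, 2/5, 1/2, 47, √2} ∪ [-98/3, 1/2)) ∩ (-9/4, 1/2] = (-9/4, 1/2]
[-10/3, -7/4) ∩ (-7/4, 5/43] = ∅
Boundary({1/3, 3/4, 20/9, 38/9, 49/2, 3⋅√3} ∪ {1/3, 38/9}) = {1/3, 3/4, 20/9, 38/9, 49/2, 3⋅√3}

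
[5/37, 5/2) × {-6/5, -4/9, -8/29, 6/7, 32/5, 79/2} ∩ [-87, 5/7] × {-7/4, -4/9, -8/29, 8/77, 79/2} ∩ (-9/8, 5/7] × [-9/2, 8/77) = [5/37, 5/7] × {-4/9, -8/29}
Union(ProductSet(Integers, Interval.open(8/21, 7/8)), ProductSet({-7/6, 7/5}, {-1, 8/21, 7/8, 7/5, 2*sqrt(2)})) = Union(ProductSet({-7/6, 7/5}, {-1, 8/21, 7/8, 7/5, 2*sqrt(2)}), ProductSet(Integers, Interval.open(8/21, 7/8)))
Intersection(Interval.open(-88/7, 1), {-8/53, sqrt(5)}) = {-8/53}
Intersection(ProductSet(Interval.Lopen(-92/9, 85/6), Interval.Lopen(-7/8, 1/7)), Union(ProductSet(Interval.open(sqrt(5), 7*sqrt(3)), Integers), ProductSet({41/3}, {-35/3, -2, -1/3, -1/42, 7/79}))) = Union(ProductSet({41/3}, {-1/3, -1/42, 7/79}), ProductSet(Interval.open(sqrt(5), 7*sqrt(3)), Range(0, 1, 1)))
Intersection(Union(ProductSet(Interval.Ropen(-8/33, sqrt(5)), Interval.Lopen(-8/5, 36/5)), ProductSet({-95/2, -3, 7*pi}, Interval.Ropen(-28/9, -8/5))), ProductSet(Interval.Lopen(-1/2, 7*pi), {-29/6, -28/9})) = ProductSet({7*pi}, {-28/9})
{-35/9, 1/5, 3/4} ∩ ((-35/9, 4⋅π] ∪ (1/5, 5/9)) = {1/5, 3/4}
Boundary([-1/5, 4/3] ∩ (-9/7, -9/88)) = {-1/5, -9/88}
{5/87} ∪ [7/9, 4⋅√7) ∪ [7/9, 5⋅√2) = {5/87} ∪ [7/9, 4⋅√7)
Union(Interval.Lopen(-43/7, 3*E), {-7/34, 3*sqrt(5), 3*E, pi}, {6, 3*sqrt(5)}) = Interval.Lopen(-43/7, 3*E)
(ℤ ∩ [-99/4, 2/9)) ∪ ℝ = ℝ ∪ {-24, -23, …, 0}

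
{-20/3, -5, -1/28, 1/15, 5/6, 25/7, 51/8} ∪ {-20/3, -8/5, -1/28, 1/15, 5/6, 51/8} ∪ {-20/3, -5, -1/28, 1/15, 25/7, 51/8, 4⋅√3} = {-20/3, -5, -8/5, -1/28, 1/15, 5/6, 25/7, 51/8, 4⋅√3}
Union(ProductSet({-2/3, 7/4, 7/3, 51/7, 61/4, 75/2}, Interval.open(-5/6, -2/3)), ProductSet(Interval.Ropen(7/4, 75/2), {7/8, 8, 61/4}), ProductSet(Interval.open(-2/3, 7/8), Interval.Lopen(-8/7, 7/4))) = Union(ProductSet({-2/3, 7/4, 7/3, 51/7, 61/4, 75/2}, Interval.open(-5/6, -2/3)), ProductSet(Interval.open(-2/3, 7/8), Interval.Lopen(-8/7, 7/4)), ProductSet(Interval.Ropen(7/4, 75/2), {7/8, 8, 61/4}))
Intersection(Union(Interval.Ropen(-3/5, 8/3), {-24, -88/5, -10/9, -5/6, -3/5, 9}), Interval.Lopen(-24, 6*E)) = Union({-88/5, -10/9, -5/6, 9}, Interval.Ropen(-3/5, 8/3))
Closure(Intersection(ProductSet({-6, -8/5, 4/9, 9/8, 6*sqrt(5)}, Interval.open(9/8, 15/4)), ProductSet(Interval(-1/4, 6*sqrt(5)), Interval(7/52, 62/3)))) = ProductSet({4/9, 9/8, 6*sqrt(5)}, Interval(9/8, 15/4))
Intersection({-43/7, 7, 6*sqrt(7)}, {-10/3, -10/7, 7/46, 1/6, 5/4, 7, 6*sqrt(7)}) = {7, 6*sqrt(7)}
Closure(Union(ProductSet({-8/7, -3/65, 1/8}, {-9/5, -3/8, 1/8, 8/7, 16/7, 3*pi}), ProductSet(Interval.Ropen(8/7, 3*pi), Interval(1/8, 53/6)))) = Union(ProductSet({-8/7, -3/65, 1/8}, {-9/5, -3/8, 1/8, 8/7, 16/7, 3*pi}), ProductSet(Interval(8/7, 3*pi), Interval(1/8, 53/6)))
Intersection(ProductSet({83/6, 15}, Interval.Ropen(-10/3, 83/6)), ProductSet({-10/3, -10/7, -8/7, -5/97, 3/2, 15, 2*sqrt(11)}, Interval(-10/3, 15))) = ProductSet({15}, Interval.Ropen(-10/3, 83/6))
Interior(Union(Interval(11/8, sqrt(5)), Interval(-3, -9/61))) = Union(Interval.open(-3, -9/61), Interval.open(11/8, sqrt(5)))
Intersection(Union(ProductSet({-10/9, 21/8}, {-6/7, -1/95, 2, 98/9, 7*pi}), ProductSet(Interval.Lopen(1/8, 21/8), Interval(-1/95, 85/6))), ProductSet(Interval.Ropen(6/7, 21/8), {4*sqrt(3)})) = ProductSet(Interval.Ropen(6/7, 21/8), {4*sqrt(3)})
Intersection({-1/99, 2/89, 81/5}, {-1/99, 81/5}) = {-1/99, 81/5}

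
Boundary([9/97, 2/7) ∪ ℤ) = {9/97, 2/7} ∪ (ℤ \ (9/97, 2/7))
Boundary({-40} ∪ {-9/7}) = {-40, -9/7}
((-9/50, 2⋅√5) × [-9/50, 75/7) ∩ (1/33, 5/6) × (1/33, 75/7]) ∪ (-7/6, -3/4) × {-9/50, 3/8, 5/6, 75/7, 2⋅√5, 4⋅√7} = ((1/33, 5/6) × (1/33, 75/7)) ∪ ((-7/6, -3/4) × {-9/50, 3/8, 5/6, 75/7, 2⋅√5, 4⋅√7})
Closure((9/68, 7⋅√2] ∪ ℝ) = (-∞, ∞)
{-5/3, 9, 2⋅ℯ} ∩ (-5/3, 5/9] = ∅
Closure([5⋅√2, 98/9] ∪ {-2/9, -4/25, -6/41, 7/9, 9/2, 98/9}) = {-2/9, -4/25, -6/41, 7/9, 9/2} ∪ [5⋅√2, 98/9]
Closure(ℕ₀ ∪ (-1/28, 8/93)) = [-1/28, 8/93] ∪ ℕ₀ ∪ (ℕ₀ \ (-1/28, 8/93))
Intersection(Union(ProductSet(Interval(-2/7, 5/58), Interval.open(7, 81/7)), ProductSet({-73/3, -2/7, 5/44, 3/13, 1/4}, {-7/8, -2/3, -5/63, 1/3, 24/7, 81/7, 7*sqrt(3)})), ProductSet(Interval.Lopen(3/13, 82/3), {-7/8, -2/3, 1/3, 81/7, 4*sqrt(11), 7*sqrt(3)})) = ProductSet({1/4}, {-7/8, -2/3, 1/3, 81/7, 7*sqrt(3)})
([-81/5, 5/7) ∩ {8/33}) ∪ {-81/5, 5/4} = {-81/5, 8/33, 5/4}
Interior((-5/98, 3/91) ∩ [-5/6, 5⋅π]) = (-5/98, 3/91)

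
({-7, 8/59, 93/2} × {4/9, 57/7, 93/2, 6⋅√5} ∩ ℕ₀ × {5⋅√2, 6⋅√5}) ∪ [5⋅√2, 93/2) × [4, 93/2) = [5⋅√2, 93/2) × [4, 93/2)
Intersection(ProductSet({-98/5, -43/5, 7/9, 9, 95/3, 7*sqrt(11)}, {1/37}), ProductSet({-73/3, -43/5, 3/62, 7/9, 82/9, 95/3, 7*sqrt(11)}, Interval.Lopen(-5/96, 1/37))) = ProductSet({-43/5, 7/9, 95/3, 7*sqrt(11)}, {1/37})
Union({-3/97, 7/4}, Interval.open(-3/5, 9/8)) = Union({7/4}, Interval.open(-3/5, 9/8))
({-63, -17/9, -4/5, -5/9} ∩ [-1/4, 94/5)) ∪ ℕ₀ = ℕ₀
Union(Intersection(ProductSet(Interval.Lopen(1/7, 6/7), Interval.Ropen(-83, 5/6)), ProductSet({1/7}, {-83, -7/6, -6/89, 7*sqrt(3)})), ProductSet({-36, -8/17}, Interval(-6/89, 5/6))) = ProductSet({-36, -8/17}, Interval(-6/89, 5/6))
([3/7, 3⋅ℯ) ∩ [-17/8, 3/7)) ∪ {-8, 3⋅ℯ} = {-8, 3⋅ℯ}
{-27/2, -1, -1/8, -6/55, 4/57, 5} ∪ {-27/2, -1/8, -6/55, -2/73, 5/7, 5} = {-27/2, -1, -1/8, -6/55, -2/73, 4/57, 5/7, 5}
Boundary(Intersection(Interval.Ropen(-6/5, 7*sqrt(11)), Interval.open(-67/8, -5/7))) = {-6/5, -5/7}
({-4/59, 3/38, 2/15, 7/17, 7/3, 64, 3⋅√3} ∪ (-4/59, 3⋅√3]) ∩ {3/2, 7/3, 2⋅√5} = {3/2, 7/3, 2⋅√5}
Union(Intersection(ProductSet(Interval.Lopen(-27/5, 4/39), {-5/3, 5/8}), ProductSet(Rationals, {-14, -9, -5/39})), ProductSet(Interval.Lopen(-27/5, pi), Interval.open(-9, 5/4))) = ProductSet(Interval.Lopen(-27/5, pi), Interval.open(-9, 5/4))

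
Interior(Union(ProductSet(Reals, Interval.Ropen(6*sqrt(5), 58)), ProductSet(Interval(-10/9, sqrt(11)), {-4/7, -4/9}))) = ProductSet(Reals, Interval.open(6*sqrt(5), 58))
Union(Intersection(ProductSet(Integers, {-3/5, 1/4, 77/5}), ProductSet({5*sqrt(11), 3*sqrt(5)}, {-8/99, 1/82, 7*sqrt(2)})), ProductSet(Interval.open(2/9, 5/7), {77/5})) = ProductSet(Interval.open(2/9, 5/7), {77/5})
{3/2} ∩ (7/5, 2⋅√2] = {3/2}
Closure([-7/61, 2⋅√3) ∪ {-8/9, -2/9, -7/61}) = {-8/9, -2/9} ∪ [-7/61, 2⋅√3]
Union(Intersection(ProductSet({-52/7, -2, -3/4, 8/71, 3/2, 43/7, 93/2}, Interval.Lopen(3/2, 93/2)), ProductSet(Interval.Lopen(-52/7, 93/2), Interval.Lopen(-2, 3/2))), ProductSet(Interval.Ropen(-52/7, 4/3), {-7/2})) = ProductSet(Interval.Ropen(-52/7, 4/3), {-7/2})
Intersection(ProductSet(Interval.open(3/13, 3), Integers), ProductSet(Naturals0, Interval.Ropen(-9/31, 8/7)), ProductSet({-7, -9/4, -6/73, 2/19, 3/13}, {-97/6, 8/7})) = EmptySet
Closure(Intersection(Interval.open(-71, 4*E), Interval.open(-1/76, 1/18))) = Interval(-1/76, 1/18)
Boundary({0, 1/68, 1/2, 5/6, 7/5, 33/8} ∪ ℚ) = ℝ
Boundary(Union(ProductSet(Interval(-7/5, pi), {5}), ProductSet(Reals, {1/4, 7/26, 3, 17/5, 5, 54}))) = ProductSet(Reals, {1/4, 7/26, 3, 17/5, 5, 54})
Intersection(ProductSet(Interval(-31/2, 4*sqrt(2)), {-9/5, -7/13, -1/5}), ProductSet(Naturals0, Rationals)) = ProductSet(Range(0, 6, 1), {-9/5, -7/13, -1/5})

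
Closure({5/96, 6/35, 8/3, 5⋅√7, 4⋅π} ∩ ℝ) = {5/96, 6/35, 8/3, 5⋅√7, 4⋅π}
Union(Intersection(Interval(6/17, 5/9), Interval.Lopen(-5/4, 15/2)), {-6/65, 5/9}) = Union({-6/65}, Interval(6/17, 5/9))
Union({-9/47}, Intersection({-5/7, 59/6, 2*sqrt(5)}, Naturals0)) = {-9/47}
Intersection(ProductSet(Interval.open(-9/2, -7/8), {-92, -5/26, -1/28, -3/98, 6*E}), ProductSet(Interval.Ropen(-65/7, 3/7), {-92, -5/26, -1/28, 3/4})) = ProductSet(Interval.open(-9/2, -7/8), {-92, -5/26, -1/28})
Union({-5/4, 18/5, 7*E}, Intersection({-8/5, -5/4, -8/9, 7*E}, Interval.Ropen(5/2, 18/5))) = {-5/4, 18/5, 7*E}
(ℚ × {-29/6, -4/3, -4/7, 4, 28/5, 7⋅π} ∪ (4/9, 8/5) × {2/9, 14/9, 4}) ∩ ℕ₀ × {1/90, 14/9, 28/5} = (ℕ₀ × {28/5}) ∪ ({1} × {14/9})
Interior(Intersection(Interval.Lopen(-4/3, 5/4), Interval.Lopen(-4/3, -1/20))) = Interval.open(-4/3, -1/20)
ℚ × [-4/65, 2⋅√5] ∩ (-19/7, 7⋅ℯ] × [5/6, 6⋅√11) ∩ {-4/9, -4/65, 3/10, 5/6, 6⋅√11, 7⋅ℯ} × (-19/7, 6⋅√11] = {-4/9, -4/65, 3/10, 5/6} × [5/6, 2⋅√5]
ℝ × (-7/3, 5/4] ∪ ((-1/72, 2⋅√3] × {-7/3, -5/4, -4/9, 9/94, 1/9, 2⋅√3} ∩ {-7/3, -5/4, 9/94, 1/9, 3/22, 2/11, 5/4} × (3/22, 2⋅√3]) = (ℝ × (-7/3, 5/4]) ∪ ({9/94, 1/9, 3/22, 2/11, 5/4} × {2⋅√3})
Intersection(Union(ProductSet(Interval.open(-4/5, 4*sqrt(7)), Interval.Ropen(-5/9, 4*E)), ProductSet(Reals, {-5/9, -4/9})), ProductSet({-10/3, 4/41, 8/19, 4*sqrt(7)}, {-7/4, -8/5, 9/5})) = ProductSet({4/41, 8/19}, {9/5})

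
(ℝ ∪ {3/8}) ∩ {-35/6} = {-35/6}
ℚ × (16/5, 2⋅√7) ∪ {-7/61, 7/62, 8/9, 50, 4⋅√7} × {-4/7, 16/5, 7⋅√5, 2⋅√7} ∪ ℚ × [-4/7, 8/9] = (ℚ × ([-4/7, 8/9] ∪ (16/5, 2⋅√7))) ∪ ({-7/61, 7/62, 8/9, 50, 4⋅√7} × {-4/7, 16/5, 7⋅√5, 2⋅√7})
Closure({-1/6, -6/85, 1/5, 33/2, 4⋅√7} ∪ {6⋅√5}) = {-1/6, -6/85, 1/5, 33/2, 6⋅√5, 4⋅√7}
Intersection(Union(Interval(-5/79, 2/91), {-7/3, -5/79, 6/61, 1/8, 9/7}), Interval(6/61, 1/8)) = {6/61, 1/8}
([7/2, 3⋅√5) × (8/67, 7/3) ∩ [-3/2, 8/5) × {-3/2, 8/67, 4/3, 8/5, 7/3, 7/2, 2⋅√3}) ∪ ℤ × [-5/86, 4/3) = ℤ × [-5/86, 4/3)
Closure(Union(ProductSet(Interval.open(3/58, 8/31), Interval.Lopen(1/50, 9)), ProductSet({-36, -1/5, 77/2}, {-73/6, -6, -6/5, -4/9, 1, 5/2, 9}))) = Union(ProductSet({3/58, 8/31}, Interval(1/50, 9)), ProductSet({-36, -1/5, 77/2}, {-73/6, -6, -6/5, -4/9, 1, 5/2, 9}), ProductSet(Interval(3/58, 8/31), {1/50, 9}), ProductSet(Interval.open(3/58, 8/31), Interval.Lopen(1/50, 9)))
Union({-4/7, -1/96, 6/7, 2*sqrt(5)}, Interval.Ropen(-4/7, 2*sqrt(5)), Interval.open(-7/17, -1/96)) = Interval(-4/7, 2*sqrt(5))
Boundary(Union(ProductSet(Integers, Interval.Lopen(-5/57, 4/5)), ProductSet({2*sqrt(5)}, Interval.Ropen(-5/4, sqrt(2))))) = Union(ProductSet({2*sqrt(5)}, Interval(-5/4, sqrt(2))), ProductSet(Integers, Interval(-5/57, 4/5)))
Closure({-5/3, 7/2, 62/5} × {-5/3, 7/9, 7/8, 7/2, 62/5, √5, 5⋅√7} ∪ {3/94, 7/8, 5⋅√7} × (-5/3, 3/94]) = ({3/94, 7/8, 5⋅√7} × [-5/3, 3/94]) ∪ ({-5/3, 7/2, 62/5} × {-5/3, 7/9, 7/8, 7/2, 62/5, √5, 5⋅√7})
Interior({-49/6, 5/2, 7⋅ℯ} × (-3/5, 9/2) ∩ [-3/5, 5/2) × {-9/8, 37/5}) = ∅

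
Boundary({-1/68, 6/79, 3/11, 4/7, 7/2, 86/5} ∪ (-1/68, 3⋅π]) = {-1/68, 86/5, 3⋅π}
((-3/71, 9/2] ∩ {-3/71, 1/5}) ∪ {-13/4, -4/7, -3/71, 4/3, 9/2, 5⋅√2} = {-13/4, -4/7, -3/71, 1/5, 4/3, 9/2, 5⋅√2}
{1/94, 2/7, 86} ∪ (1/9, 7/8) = {1/94, 86} ∪ (1/9, 7/8)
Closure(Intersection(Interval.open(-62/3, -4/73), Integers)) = Range(-20, 0, 1)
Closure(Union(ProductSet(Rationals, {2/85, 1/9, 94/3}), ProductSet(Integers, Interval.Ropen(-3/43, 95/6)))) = Union(ProductSet(Integers, Interval(-3/43, 95/6)), ProductSet(Reals, {2/85, 1/9, 94/3}))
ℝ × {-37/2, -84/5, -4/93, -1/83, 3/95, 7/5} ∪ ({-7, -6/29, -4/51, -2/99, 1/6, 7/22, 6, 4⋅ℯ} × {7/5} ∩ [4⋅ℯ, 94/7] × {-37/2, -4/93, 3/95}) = ℝ × {-37/2, -84/5, -4/93, -1/83, 3/95, 7/5}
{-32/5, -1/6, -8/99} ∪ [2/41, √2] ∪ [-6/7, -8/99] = {-32/5} ∪ [-6/7, -8/99] ∪ [2/41, √2]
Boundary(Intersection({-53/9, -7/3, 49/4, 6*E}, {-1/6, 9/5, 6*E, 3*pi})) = {6*E}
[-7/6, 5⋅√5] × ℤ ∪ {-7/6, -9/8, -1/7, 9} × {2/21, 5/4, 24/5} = ({-7/6, -9/8, -1/7, 9} × {2/21, 5/4, 24/5}) ∪ ([-7/6, 5⋅√5] × ℤ)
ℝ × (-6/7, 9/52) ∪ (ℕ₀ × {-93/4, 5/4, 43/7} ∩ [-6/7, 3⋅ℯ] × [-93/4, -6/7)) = ({0, 1, …, 8} × {-93/4}) ∪ (ℝ × (-6/7, 9/52))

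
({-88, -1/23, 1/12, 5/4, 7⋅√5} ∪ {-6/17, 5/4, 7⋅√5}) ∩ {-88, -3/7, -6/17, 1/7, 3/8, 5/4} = {-88, -6/17, 5/4}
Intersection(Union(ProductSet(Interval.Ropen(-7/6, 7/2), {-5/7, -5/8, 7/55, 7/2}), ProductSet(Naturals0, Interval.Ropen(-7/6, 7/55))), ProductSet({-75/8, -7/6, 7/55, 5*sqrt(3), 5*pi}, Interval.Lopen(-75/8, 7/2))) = ProductSet({-7/6, 7/55}, {-5/7, -5/8, 7/55, 7/2})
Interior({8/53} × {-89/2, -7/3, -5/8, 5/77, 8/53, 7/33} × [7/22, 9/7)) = ∅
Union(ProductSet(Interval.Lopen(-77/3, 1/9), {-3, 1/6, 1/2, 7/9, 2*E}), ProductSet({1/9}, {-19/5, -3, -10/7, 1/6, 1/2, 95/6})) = Union(ProductSet({1/9}, {-19/5, -3, -10/7, 1/6, 1/2, 95/6}), ProductSet(Interval.Lopen(-77/3, 1/9), {-3, 1/6, 1/2, 7/9, 2*E}))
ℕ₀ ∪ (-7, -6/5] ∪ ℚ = ℚ ∪ [-7, -6/5]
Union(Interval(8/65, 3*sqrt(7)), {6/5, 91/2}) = Union({91/2}, Interval(8/65, 3*sqrt(7)))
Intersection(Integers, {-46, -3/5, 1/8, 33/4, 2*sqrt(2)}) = {-46}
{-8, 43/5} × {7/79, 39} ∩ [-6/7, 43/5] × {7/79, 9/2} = {43/5} × {7/79}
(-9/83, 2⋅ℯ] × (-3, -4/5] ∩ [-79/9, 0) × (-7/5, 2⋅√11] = (-9/83, 0) × (-7/5, -4/5]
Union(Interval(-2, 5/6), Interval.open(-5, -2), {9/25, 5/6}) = Interval.Lopen(-5, 5/6)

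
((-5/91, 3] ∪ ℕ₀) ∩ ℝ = (-5/91, 3] ∪ ℕ₀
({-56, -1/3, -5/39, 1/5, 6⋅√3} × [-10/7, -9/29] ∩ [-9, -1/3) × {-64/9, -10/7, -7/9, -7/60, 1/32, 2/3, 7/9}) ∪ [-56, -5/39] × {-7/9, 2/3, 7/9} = [-56, -5/39] × {-7/9, 2/3, 7/9}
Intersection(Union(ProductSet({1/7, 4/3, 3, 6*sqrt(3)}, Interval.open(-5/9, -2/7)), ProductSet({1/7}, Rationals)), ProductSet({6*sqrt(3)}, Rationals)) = ProductSet({6*sqrt(3)}, Intersection(Interval.open(-5/9, -2/7), Rationals))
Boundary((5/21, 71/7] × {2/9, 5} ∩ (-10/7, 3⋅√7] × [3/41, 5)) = [5/21, 3⋅√7] × {2/9}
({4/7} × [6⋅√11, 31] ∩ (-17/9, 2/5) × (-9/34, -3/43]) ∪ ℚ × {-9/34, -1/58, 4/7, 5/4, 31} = ℚ × {-9/34, -1/58, 4/7, 5/4, 31}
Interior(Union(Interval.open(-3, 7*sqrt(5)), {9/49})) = Interval.open(-3, 7*sqrt(5))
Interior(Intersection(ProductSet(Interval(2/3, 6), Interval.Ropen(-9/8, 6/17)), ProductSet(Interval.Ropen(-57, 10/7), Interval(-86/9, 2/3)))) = ProductSet(Interval.open(2/3, 10/7), Interval.open(-9/8, 6/17))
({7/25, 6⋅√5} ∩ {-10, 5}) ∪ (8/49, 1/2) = (8/49, 1/2)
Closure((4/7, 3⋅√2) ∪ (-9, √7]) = [-9, 3⋅√2]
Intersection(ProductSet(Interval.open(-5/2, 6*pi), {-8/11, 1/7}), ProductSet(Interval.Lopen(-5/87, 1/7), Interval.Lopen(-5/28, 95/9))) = ProductSet(Interval.Lopen(-5/87, 1/7), {1/7})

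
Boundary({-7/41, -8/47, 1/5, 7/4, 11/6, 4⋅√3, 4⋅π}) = {-7/41, -8/47, 1/5, 7/4, 11/6, 4⋅√3, 4⋅π}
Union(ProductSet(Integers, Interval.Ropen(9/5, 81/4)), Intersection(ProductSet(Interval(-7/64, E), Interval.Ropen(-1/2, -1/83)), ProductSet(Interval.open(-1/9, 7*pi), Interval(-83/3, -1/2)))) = Union(ProductSet(Integers, Interval.Ropen(9/5, 81/4)), ProductSet(Interval(-7/64, E), {-1/2}))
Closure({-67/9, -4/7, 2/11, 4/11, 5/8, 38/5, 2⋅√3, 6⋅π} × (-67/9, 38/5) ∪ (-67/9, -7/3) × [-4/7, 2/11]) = ([-67/9, -7/3] × [-4/7, 2/11]) ∪ ({-67/9, -4/7, 2/11, 4/11, 5/8, 38/5, 2⋅√3, 6⋅π} × [-67/9, 38/5])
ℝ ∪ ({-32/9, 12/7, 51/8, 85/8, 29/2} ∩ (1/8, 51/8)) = ℝ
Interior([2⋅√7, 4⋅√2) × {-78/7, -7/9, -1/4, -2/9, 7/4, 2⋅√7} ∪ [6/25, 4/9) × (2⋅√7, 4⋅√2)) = (6/25, 4/9) × (2⋅√7, 4⋅√2)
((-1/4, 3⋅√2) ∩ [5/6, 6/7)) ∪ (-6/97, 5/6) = (-6/97, 6/7)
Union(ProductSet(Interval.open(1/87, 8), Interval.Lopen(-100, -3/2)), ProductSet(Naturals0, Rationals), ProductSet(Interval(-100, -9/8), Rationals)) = Union(ProductSet(Interval.open(1/87, 8), Interval.Lopen(-100, -3/2)), ProductSet(Union(Interval(-100, -9/8), Naturals0), Rationals))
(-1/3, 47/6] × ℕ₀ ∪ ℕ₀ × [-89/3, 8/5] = ((-1/3, 47/6] × ℕ₀) ∪ (ℕ₀ × [-89/3, 8/5])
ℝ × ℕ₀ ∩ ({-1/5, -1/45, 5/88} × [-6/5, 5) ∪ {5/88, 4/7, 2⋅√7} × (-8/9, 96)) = ({-1/5, -1/45, 5/88} × {0, 1, …, 4}) ∪ ({5/88, 4/7, 2⋅√7} × {0, 1, …, 95})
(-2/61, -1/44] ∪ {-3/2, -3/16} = {-3/2, -3/16} ∪ (-2/61, -1/44]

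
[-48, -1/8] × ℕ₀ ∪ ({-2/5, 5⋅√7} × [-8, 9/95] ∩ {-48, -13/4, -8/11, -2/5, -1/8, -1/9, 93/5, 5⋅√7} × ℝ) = ([-48, -1/8] × ℕ₀) ∪ ({-2/5, 5⋅√7} × [-8, 9/95])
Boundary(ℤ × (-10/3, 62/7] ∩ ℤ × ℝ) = ℤ × [-10/3, 62/7]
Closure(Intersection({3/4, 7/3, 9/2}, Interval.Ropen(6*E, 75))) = EmptySet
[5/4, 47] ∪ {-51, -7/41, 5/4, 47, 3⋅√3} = {-51, -7/41} ∪ [5/4, 47]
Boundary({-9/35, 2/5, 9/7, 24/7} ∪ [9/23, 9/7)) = {-9/35, 9/23, 9/7, 24/7}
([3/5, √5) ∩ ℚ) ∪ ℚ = ℚ ∪ (ℚ ∩ [3/5, √5))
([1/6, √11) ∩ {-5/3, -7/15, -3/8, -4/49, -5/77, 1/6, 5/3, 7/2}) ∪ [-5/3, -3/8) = [-5/3, -3/8) ∪ {1/6, 5/3}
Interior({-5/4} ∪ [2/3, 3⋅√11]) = (2/3, 3⋅√11)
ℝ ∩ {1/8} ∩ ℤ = ∅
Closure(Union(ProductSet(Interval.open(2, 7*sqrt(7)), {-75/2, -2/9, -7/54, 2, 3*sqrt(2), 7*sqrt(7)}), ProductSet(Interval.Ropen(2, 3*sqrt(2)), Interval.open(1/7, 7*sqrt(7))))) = Union(ProductSet({2, 3*sqrt(2)}, Interval(1/7, 7*sqrt(7))), ProductSet(Interval(2, 3*sqrt(2)), {1/7, 7*sqrt(7)}), ProductSet(Interval.Ropen(2, 3*sqrt(2)), Interval.open(1/7, 7*sqrt(7))), ProductSet(Interval(2, 7*sqrt(7)), {-75/2, -2/9, -7/54, 2, 3*sqrt(2), 7*sqrt(7)}))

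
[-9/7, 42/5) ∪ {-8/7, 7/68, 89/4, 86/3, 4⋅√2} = [-9/7, 42/5) ∪ {89/4, 86/3}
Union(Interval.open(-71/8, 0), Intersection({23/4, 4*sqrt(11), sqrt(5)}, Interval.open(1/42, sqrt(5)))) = Interval.open(-71/8, 0)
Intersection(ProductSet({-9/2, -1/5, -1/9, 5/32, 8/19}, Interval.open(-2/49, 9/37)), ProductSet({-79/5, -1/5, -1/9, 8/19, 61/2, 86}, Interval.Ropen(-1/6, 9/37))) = ProductSet({-1/5, -1/9, 8/19}, Interval.open(-2/49, 9/37))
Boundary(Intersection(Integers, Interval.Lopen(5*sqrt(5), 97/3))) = Range(12, 33, 1)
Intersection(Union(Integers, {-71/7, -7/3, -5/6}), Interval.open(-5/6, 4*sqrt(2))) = Range(0, 6, 1)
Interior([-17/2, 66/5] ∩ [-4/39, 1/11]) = (-4/39, 1/11)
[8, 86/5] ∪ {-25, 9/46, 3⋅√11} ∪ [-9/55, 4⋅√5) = {-25} ∪ [-9/55, 86/5]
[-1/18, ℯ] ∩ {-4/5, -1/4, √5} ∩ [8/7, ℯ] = {√5}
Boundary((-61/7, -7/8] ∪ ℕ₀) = {-61/7, -7/8} ∪ (ℕ₀ \ (-61/7, -7/8))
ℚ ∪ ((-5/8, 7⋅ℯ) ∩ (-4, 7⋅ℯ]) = ℚ ∪ [-5/8, 7⋅ℯ)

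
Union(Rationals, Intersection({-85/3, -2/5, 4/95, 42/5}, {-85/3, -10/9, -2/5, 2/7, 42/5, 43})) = Rationals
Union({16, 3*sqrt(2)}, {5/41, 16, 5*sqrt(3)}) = {5/41, 16, 3*sqrt(2), 5*sqrt(3)}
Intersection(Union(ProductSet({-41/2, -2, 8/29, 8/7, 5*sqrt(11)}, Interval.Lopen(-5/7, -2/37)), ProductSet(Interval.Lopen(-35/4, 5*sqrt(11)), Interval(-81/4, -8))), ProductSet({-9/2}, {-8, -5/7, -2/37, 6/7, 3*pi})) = ProductSet({-9/2}, {-8})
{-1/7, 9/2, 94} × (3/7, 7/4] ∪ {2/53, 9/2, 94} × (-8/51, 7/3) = ({-1/7, 9/2, 94} × (3/7, 7/4]) ∪ ({2/53, 9/2, 94} × (-8/51, 7/3))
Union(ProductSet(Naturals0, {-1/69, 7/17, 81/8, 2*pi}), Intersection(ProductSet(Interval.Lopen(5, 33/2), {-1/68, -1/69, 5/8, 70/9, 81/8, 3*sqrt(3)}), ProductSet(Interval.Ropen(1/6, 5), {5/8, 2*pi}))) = ProductSet(Naturals0, {-1/69, 7/17, 81/8, 2*pi})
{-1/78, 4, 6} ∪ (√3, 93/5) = {-1/78} ∪ (√3, 93/5)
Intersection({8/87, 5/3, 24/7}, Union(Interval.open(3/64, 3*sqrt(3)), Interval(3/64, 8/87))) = {8/87, 5/3, 24/7}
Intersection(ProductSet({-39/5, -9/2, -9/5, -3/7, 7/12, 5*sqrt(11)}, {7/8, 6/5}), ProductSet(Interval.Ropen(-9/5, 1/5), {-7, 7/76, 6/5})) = ProductSet({-9/5, -3/7}, {6/5})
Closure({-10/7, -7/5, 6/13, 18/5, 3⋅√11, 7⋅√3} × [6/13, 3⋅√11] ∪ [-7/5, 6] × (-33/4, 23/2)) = ([-7/5, 6] × [-33/4, 23/2]) ∪ ({-10/7, -7/5, 6/13, 18/5, 3⋅√11, 7⋅√3} × [6/13, 3⋅√11])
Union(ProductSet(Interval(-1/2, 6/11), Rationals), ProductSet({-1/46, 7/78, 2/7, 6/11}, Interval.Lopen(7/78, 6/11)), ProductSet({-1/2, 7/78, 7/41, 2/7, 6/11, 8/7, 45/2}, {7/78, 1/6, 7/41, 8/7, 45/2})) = Union(ProductSet({-1/46, 7/78, 2/7, 6/11}, Interval.Lopen(7/78, 6/11)), ProductSet({-1/2, 7/78, 7/41, 2/7, 6/11, 8/7, 45/2}, {7/78, 1/6, 7/41, 8/7, 45/2}), ProductSet(Interval(-1/2, 6/11), Rationals))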